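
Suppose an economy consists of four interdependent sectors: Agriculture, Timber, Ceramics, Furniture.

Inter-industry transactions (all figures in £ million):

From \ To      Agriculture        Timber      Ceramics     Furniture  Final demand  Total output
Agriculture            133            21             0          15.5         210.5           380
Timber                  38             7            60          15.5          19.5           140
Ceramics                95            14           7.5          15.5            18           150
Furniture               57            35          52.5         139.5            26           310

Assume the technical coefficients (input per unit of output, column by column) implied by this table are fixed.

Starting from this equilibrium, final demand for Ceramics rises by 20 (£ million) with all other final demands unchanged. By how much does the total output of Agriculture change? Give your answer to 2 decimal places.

Δx_A = 4.50

Technical coefficients a_ij = z_ij / X_j:
  a_AA = 133/380 = 0.35, a_TA = 38/380 = 0.10, a_CA = 95/380 = 0.25, a_FA = 57/380 = 0.15
  a_AT = 21/140 = 0.15, a_TT = 7/140 = 0.05, a_CT = 14/140 = 0.10, a_FT = 35/140 = 0.25
  a_AC = 0/150 = 0.00, a_TC = 60/150 = 0.40, a_CC = 7.5/150 = 0.05, a_FC = 52.5/150 = 0.35
  a_AF = 15.5/310 = 0.05, a_TF = 15.5/310 = 0.05, a_CF = 15.5/310 = 0.05, a_FF = 139.5/310 = 0.45
I − A =
  [   0.65    -0.15     0.00    -0.05]
  [  -0.10     0.95    -0.40    -0.05]
  [  -0.25    -0.10     0.95    -0.05]
  [  -0.15    -0.25    -0.35     0.55]
Compute the cofactors C_ij = (−1)^(i+j)·(3×3 minor ij) of I−A; the adjugate is their transpose:
adj(I−A) = Cᵀ =
  [ 0.439125   0.089375   0.057250   0.053250]
  [ 0.120000   0.316750   0.153125   0.053625]
  [ 0.142125   0.068000   0.313750   0.047625]
  [ 0.264750   0.211625   0.284875   0.531375]
det(I−A) = Σ_j (I−A)_1j·C_1j = (0.65)(0.439125) + (-0.15)(0.120000) + (0.00)(0.142125) + (-0.05)(0.264750) = 0.25419375
(I − A)⁻¹ = adj(I−A) / det(I−A) ≈
  [   1.7275     0.3516     0.2252     0.2095]
  [   0.4721     1.2461     0.6024     0.2110]
  [   0.5591     0.2675     1.2343     0.1874]
  [   1.0415     0.8325     1.1207     2.0904]
Δx = (I − A)⁻¹ Δd with Δd having +20 in the Ceramics component and 0 elsewhere.
So Δx_A = L_AC · (+20), where L_AC = adj(I−A)_AC / det(I−A) = 0.057250 / 0.25419375.
Δx_A = 0.057250 × (+20) / 0.25419375 = 1.145 / 0.25419375 ≈ 4.50.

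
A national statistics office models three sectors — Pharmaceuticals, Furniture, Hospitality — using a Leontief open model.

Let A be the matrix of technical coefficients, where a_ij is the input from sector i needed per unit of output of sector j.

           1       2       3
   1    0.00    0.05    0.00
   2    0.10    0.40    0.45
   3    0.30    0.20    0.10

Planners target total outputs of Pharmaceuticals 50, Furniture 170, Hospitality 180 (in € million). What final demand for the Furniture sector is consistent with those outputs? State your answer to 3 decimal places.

d_2 = 16.000

I − A =
  [   1.00    -0.05     0.00]
  [  -0.10     0.60    -0.45]
  [  -0.30    -0.20     0.90]
d = (I − A) x:
  d_1 = (+1.00)·50 + (-0.05)·170 + (+0.00)·180 = 41.500
  d_2 = (-0.10)·50 + (+0.60)·170 + (-0.45)·180 = 16.000
  d_3 = (-0.30)·50 + (-0.20)·170 + (+0.90)·180 = 113.000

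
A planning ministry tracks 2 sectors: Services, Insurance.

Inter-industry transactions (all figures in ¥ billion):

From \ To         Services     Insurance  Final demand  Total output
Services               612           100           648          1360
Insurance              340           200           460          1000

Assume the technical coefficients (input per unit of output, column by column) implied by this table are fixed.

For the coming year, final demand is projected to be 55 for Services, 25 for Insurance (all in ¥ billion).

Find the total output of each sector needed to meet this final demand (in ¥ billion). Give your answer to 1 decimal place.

x_S = 112.0, x_I = 66.3

Technical coefficients a_ij = z_ij / X_j:
  a_SS = 612/1360 = 0.45, a_IS = 340/1360 = 0.25
  a_SI = 100/1000 = 0.10, a_II = 200/1000 = 0.20
I − A =
  [   0.55    -0.10]
  [  -0.25     0.80]
det(I−A) = (0.55)(0.80) − (-0.10)(-0.25) = 0.4150
adj(I−A) = [[0.80, 0.10], [0.25, 0.55]]
(I − A)⁻¹ = adj(I−A) / det(I−A) ≈
  [   1.9277     0.2410]
  [   0.6024     1.3253]
x = (I − A)⁻¹ d = adj(I−A)·d / det(I−A), with det(I−A) = 0.4150:
  x_S = (0.80·55 + 0.10·25) / 0.4150 = 46.50 / 0.4150 ≈ 112.0
  x_I = (0.25·55 + 0.55·25) / 0.4150 = 27.50 / 0.4150 ≈ 66.3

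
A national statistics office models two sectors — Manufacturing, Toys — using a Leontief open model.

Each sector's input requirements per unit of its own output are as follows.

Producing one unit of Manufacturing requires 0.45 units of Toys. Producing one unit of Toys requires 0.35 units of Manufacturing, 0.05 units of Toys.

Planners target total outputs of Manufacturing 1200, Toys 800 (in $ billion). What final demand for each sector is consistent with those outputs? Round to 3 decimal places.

I − A =
  [   1.00    -0.35]
  [  -0.45     0.95]
d = (I − A) x:
  d_1 = (+1.00)·1200 + (-0.35)·800 = 920.000
  d_2 = (-0.45)·1200 + (+0.95)·800 = 220.000

d_1 = 920.000, d_2 = 220.000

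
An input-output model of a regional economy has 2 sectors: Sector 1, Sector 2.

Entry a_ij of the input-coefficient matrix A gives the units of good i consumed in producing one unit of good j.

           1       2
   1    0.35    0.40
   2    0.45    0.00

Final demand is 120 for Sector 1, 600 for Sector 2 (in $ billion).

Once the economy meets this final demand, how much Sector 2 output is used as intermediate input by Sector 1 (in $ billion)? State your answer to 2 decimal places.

z_21 = 344.68

I − A =
  [   0.65    -0.40]
  [  -0.45     1.00]
det(I−A) = (0.65)(1.00) − (-0.40)(-0.45) = 0.4700
adj(I−A) = [[1.00, 0.40], [0.45, 0.65]]
(I − A)⁻¹ = adj(I−A) / det(I−A) ≈
  [   2.1277     0.8511]
  [   0.9574     1.3830]
First solve x = (I − A)⁻¹ d = adj(I−A)·d / det(I−A); in particular x_1 = (1.00·120 + 0.40·600) / 0.4700 = 360.00 / 0.4700 ≈ 765.9574.
Intermediate flow from 2 to 1: z_21 = a_21 · x_1 = 0.45 × 360.00 / 0.4700 = 162.00 / 0.4700 ≈ 344.68.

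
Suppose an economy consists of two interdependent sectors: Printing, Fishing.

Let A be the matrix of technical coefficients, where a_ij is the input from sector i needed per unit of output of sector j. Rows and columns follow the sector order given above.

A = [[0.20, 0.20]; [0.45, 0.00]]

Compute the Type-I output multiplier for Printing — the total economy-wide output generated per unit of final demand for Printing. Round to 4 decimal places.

I − A =
  [   0.80    -0.20]
  [  -0.45     1.00]
det(I−A) = (0.80)(1.00) − (-0.20)(-0.45) = 0.7100
adj(I−A) = [[1.00, 0.20], [0.45, 0.80]]
(I − A)⁻¹ = adj(I−A) / det(I−A) ≈
  [   1.40845     0.28169]
  [   0.63380     1.12676]
The output multiplier for sector j is the column-j sum of the Leontief inverse (I − A)⁻¹ = adj(I−A) / det(I−A).
Column P of adj(I−A): (1.00, 0.45); det(I−A) = 0.7100.
m_P = (1.00 + 0.45) / 0.7100 = 1.45 / 0.7100 ≈ 2.0423.

m_P = 2.0423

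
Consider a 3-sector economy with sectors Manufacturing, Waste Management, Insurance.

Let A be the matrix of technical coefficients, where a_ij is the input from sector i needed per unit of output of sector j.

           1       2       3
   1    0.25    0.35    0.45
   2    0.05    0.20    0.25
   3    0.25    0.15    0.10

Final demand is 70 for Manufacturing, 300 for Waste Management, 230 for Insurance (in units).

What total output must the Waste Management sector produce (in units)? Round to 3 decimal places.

x_2 = 589.629

I − A =
  [   0.75    -0.35    -0.45]
  [  -0.05     0.80    -0.25]
  [  -0.25    -0.15     0.90]
Cofactors of I−A, C_ij = (−1)^(i+j)·(minor ij) (rows/columns in the sector order above):
  C_11 = (0.80)(0.90) − (-0.25)(-0.15) = 0.6825
  C_12 = −[(-0.05)(0.90) − (-0.25)(-0.25)] = 0.1075
  C_13 = (-0.05)(-0.15) − (0.80)(-0.25) = 0.2075
  C_21 = −[(-0.35)(0.90) − (-0.45)(-0.15)] = 0.3825
  C_22 = (0.75)(0.90) − (-0.45)(-0.25) = 0.5625
  C_23 = −[(0.75)(-0.15) − (-0.35)(-0.25)] = 0.2000
  C_31 = (-0.35)(-0.25) − (-0.45)(0.80) = 0.4475
  C_32 = −[(0.75)(-0.25) − (-0.45)(-0.05)] = 0.2100
  C_33 = (0.75)(0.80) − (-0.35)(-0.05) = 0.5825
det(I−A) = Σ_j (I−A)_1j·C_1j = (0.75)(0.6825) + (-0.35)(0.1075) + (-0.45)(0.2075) = 0.380875
adj(I−A) = Cᵀ =
  [ 0.6825   0.3825   0.4475]
  [ 0.1075   0.5625   0.2100]
  [ 0.2075   0.2000   0.5825]
(I − A)⁻¹ = adj(I−A) / det(I−A) ≈
  [   1.7919     1.0043     1.1749]
  [   0.2822     1.4769     0.5514]
  [   0.5448     0.5251     1.5294]
x = (I − A)⁻¹ d = adj(I−A)·d / det(I−A), with det(I−A) = 0.380875:
  x_1 = (0.6825·70 + 0.3825·300 + 0.4475·230) / 0.380875 = 265.45 / 0.380875 ≈ 696.948
  x_2 = (0.1075·70 + 0.5625·300 + 0.2100·230) / 0.380875 = 224.575 / 0.380875 ≈ 589.629
  x_3 = (0.2075·70 + 0.2000·300 + 0.5825·230) / 0.380875 = 208.50 / 0.380875 ≈ 547.424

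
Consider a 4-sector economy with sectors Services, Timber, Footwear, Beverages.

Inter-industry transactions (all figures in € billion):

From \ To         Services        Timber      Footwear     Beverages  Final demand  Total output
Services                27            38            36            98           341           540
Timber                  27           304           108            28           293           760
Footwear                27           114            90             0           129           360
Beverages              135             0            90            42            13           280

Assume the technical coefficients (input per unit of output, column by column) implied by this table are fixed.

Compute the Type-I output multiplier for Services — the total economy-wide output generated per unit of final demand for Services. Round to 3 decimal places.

Technical coefficients a_ij = z_ij / X_j:
  a_11 = 27/540 = 0.05, a_21 = 27/540 = 0.05, a_31 = 27/540 = 0.05, a_41 = 135/540 = 0.25
  a_12 = 38/760 = 0.05, a_22 = 304/760 = 0.40, a_32 = 114/760 = 0.15, a_42 = 0/760 = 0.00
  a_13 = 36/360 = 0.10, a_23 = 108/360 = 0.30, a_33 = 90/360 = 0.25, a_43 = 90/360 = 0.25
  a_14 = 98/280 = 0.35, a_24 = 28/280 = 0.10, a_34 = 0/280 = 0.00, a_44 = 42/280 = 0.15
I − A =
  [   0.95    -0.05    -0.10    -0.35]
  [  -0.05     0.60    -0.30    -0.10]
  [  -0.05    -0.15     0.75     0.00]
  [  -0.25     0.00    -0.25     0.85]
Compute the cofactors C_ij = (−1)^(i+j)·(3×3 minor ij) of I−A; the adjugate is their transpose:
adj(I−A) = Cᵀ =
  [ 0.340500   0.057750   0.117500   0.147000]
  [ 0.064625   0.531375   0.250875   0.089125]
  [ 0.035625   0.110125   0.428625   0.027625]
  [ 0.110625   0.049375   0.160625   0.378375]
det(I−A) = Σ_j (I−A)_1j·C_1j = (0.95)(0.340500) + (-0.05)(0.064625) + (-0.10)(0.035625) + (-0.35)(0.110625) = 0.2779625
(I − A)⁻¹ = adj(I−A) / det(I−A) ≈
  [   1.2250     0.2078     0.4227     0.5288]
  [   0.2325     1.9117     0.9025     0.3206]
  [   0.1282     0.3962     1.5420     0.0994]
  [   0.3980     0.1776     0.5779     1.3612]
The output multiplier for sector j is the column-j sum of the Leontief inverse (I − A)⁻¹ = adj(I−A) / det(I−A).
Column 1 of adj(I−A): (0.340500, 0.064625, 0.035625, 0.110625); det(I−A) = 0.2779625.
m_1 = (0.340500 + 0.064625 + 0.035625 + 0.110625) / 0.2779625 = 0.551375 / 0.2779625 ≈ 1.984.

m_1 = 1.984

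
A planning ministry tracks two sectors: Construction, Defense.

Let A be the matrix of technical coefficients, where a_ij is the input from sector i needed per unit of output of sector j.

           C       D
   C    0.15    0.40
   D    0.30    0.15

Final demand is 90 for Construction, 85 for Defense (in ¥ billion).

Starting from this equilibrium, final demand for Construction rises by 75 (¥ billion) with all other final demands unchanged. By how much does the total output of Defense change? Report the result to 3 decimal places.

Δx_D = 37.344

I − A =
  [   0.85    -0.40]
  [  -0.30     0.85]
det(I−A) = (0.85)(0.85) − (-0.40)(-0.30) = 0.6025
adj(I−A) = [[0.85, 0.40], [0.30, 0.85]]
(I − A)⁻¹ = adj(I−A) / det(I−A) ≈
  [   1.4108     0.6639]
  [   0.4979     1.4108]
Δx = (I − A)⁻¹ Δd with Δd having +75 in the Construction component and 0 elsewhere.
So Δx_D = L_DC · (+75), where L_DC = adj(I−A)_DC / det(I−A) = 0.30 / 0.6025.
Δx_D = 0.30 × (+75) / 0.6025 = 22.50 / 0.6025 ≈ 37.344.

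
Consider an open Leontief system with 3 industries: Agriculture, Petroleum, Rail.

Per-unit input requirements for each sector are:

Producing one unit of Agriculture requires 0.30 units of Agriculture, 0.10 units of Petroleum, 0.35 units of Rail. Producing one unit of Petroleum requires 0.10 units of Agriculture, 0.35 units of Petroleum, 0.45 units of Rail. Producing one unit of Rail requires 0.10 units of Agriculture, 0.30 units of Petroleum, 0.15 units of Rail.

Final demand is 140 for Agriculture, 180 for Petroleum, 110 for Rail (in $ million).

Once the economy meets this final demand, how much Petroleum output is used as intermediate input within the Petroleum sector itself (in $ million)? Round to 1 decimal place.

z_PP = 215.7

I − A =
  [   0.70    -0.10    -0.10]
  [  -0.10     0.65    -0.30]
  [  -0.35    -0.45     0.85]
Cofactors of I−A, C_ij = (−1)^(i+j)·(minor ij) (rows/columns in the sector order above):
  C_11 = (0.65)(0.85) − (-0.30)(-0.45) = 0.4175
  C_12 = −[(-0.10)(0.85) − (-0.30)(-0.35)] = 0.1900
  C_13 = (-0.10)(-0.45) − (0.65)(-0.35) = 0.2725
  C_21 = −[(-0.10)(0.85) − (-0.10)(-0.45)] = 0.1300
  C_22 = (0.70)(0.85) − (-0.10)(-0.35) = 0.5600
  C_23 = −[(0.70)(-0.45) − (-0.10)(-0.35)] = 0.3500
  C_31 = (-0.10)(-0.30) − (-0.10)(0.65) = 0.0950
  C_32 = −[(0.70)(-0.30) − (-0.10)(-0.10)] = 0.2200
  C_33 = (0.70)(0.65) − (-0.10)(-0.10) = 0.4450
det(I−A) = Σ_j (I−A)_1j·C_1j = (0.70)(0.4175) + (-0.10)(0.1900) + (-0.10)(0.2725) = 0.2460
adj(I−A) = Cᵀ =
  [ 0.4175   0.1300   0.0950]
  [ 0.1900   0.5600   0.2200]
  [ 0.2725   0.3500   0.4450]
(I − A)⁻¹ = adj(I−A) / det(I−A) ≈
  [   1.6972     0.5285     0.3862]
  [   0.7724     2.2764     0.8943]
  [   1.1077     1.4228     1.8089]
First solve x = (I − A)⁻¹ d = adj(I−A)·d / det(I−A); in particular x_P = (0.1900·140 + 0.5600·180 + 0.2200·110) / 0.2460 = 151.60 / 0.2460 ≈ 616.260.
Intermediate flow from P to P: z_PP = a_PP · x_P = 0.35 × 151.60 / 0.2460 = 53.06 / 0.2460 ≈ 215.7.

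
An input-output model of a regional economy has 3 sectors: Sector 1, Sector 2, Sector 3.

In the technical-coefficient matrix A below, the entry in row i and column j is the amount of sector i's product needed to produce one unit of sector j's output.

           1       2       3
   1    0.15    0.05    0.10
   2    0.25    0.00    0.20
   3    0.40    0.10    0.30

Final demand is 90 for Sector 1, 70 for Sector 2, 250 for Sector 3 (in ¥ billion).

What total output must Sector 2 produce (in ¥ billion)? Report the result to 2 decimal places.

x_2 = 211.48

I − A =
  [   0.85    -0.05    -0.10]
  [  -0.25     1.00    -0.20]
  [  -0.40    -0.10     0.70]
Cofactors of I−A, C_ij = (−1)^(i+j)·(minor ij) (rows/columns in the sector order above):
  C_11 = (1.00)(0.70) − (-0.20)(-0.10) = 0.6800
  C_12 = −[(-0.25)(0.70) − (-0.20)(-0.40)] = 0.2550
  C_13 = (-0.25)(-0.10) − (1.00)(-0.40) = 0.4250
  C_21 = −[(-0.05)(0.70) − (-0.10)(-0.10)] = 0.0450
  C_22 = (0.85)(0.70) − (-0.10)(-0.40) = 0.5550
  C_23 = −[(0.85)(-0.10) − (-0.05)(-0.40)] = 0.1050
  C_31 = (-0.05)(-0.20) − (-0.10)(1.00) = 0.1100
  C_32 = −[(0.85)(-0.20) − (-0.10)(-0.25)] = 0.1950
  C_33 = (0.85)(1.00) − (-0.05)(-0.25) = 0.8375
det(I−A) = Σ_j (I−A)_1j·C_1j = (0.85)(0.6800) + (-0.05)(0.2550) + (-0.10)(0.4250) = 0.52275
adj(I−A) = Cᵀ =
  [ 0.6800   0.0450   0.1100]
  [ 0.2550   0.5550   0.1950]
  [ 0.4250   0.1050   0.8375]
(I − A)⁻¹ = adj(I−A) / det(I−A) ≈
  [   1.3008     0.0861     0.2104]
  [   0.4878     1.0617     0.3730]
  [   0.8130     0.2009     1.6021]
x = (I − A)⁻¹ d = adj(I−A)·d / det(I−A), with det(I−A) = 0.52275:
  x_1 = (0.6800·90 + 0.0450·70 + 0.1100·250) / 0.52275 = 91.85 / 0.52275 ≈ 175.71
  x_2 = (0.2550·90 + 0.5550·70 + 0.1950·250) / 0.52275 = 110.55 / 0.52275 ≈ 211.48
  x_3 = (0.4250·90 + 0.1050·70 + 0.8375·250) / 0.52275 = 254.975 / 0.52275 ≈ 487.76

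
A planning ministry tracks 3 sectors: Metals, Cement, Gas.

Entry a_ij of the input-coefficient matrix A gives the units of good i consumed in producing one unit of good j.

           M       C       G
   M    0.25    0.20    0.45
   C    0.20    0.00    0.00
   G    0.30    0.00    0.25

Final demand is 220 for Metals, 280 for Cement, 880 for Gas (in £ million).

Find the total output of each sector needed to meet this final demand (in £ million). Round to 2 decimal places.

x_M = 1516.98, x_C = 583.40, x_G = 1780.13

I − A =
  [   0.75    -0.20    -0.45]
  [  -0.20     1.00     0.00]
  [  -0.30     0.00     0.75]
Cofactors of I−A, C_ij = (−1)^(i+j)·(minor ij) (rows/columns in the sector order above):
  C_11 = (1.00)(0.75) − (0.00)(0.00) = 0.7500
  C_12 = −[(-0.20)(0.75) − (0.00)(-0.30)] = 0.1500
  C_13 = (-0.20)(0.00) − (1.00)(-0.30) = 0.3000
  C_21 = −[(-0.20)(0.75) − (-0.45)(0.00)] = 0.1500
  C_22 = (0.75)(0.75) − (-0.45)(-0.30) = 0.4275
  C_23 = −[(0.75)(0.00) − (-0.20)(-0.30)] = 0.0600
  C_31 = (-0.20)(0.00) − (-0.45)(1.00) = 0.4500
  C_32 = −[(0.75)(0.00) − (-0.45)(-0.20)] = 0.0900
  C_33 = (0.75)(1.00) − (-0.20)(-0.20) = 0.7100
det(I−A) = Σ_j (I−A)_1j·C_1j = (0.75)(0.7500) + (-0.20)(0.1500) + (-0.45)(0.3000) = 0.3975
adj(I−A) = Cᵀ =
  [ 0.7500   0.1500   0.4500]
  [ 0.1500   0.4275   0.0900]
  [ 0.3000   0.0600   0.7100]
(I − A)⁻¹ = adj(I−A) / det(I−A) ≈
  [   1.8868     0.3774     1.1321]
  [   0.3774     1.0755     0.2264]
  [   0.7547     0.1509     1.7862]
x = (I − A)⁻¹ d = adj(I−A)·d / det(I−A), with det(I−A) = 0.3975:
  x_M = (0.7500·220 + 0.1500·280 + 0.4500·880) / 0.3975 = 603.00 / 0.3975 ≈ 1516.98
  x_C = (0.1500·220 + 0.4275·280 + 0.0900·880) / 0.3975 = 231.90 / 0.3975 ≈ 583.40
  x_G = (0.3000·220 + 0.0600·280 + 0.7100·880) / 0.3975 = 707.60 / 0.3975 ≈ 1780.13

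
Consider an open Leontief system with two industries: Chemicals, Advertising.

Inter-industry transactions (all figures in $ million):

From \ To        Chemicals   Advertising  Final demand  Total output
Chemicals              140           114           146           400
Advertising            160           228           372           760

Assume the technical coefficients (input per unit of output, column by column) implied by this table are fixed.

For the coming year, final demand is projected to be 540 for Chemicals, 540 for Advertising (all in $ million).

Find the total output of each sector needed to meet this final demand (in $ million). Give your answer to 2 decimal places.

x_C = 1162.03, x_A = 1435.44

Technical coefficients a_ij = z_ij / X_j:
  a_CC = 140/400 = 0.35, a_AC = 160/400 = 0.40
  a_CA = 114/760 = 0.15, a_AA = 228/760 = 0.30
I − A =
  [   0.65    -0.15]
  [  -0.40     0.70]
det(I−A) = (0.65)(0.70) − (-0.15)(-0.40) = 0.3950
adj(I−A) = [[0.70, 0.15], [0.40, 0.65]]
(I − A)⁻¹ = adj(I−A) / det(I−A) ≈
  [   1.7722     0.3797]
  [   1.0127     1.6456]
x = (I − A)⁻¹ d = adj(I−A)·d / det(I−A), with det(I−A) = 0.3950:
  x_C = (0.70·540 + 0.15·540) / 0.3950 = 459.00 / 0.3950 ≈ 1162.03
  x_A = (0.40·540 + 0.65·540) / 0.3950 = 567.00 / 0.3950 ≈ 1435.44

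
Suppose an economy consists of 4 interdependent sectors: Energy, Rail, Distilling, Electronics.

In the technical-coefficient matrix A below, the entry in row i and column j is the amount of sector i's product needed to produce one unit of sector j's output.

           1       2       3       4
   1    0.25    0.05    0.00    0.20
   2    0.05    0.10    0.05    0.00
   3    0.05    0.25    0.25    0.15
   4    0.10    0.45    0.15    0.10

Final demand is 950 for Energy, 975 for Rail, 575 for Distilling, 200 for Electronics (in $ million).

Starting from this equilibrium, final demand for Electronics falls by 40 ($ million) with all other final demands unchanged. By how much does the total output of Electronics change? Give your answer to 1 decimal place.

Δx_4 = -48.4

I − A =
  [   0.75    -0.05     0.00    -0.20]
  [  -0.05     0.90    -0.05     0.00]
  [  -0.05    -0.25     0.75    -0.15]
  [  -0.10    -0.45    -0.15     0.90]
Compute the cofactors C_ij = (−1)^(i+j)·(3×3 minor ij) of I−A; the adjugate is their transpose:
adj(I−A) = Cᵀ =
  [ 0.572625   0.107625   0.033750   0.132875]
  [ 0.035625   0.472875   0.034250   0.013625]
  [ 0.068625   0.221875   0.582750   0.112375]
  [ 0.092875   0.285375   0.118000   0.494875]
det(I−A) = Σ_j (I−A)_1j·C_1j = (0.75)(0.572625) + (-0.05)(0.035625) + (0.00)(0.068625) + (-0.20)(0.092875) = 0.4091125
(I − A)⁻¹ = adj(I−A) / det(I−A) ≈
  [   1.3997     0.2631     0.0825     0.3248]
  [   0.0871     1.1559     0.0837     0.0333]
  [   0.1677     0.5423     1.4244     0.2747]
  [   0.2270     0.6975     0.2884     1.2096]
Δx = (I − A)⁻¹ Δd with Δd having -40 in the Electronics component and 0 elsewhere.
So Δx_4 = L_44 · (-40), where L_44 = adj(I−A)_44 / det(I−A) = 0.494875 / 0.4091125.
Δx_4 = 0.494875 × (-40) / 0.4091125 = -19.795 / 0.4091125 ≈ -48.4.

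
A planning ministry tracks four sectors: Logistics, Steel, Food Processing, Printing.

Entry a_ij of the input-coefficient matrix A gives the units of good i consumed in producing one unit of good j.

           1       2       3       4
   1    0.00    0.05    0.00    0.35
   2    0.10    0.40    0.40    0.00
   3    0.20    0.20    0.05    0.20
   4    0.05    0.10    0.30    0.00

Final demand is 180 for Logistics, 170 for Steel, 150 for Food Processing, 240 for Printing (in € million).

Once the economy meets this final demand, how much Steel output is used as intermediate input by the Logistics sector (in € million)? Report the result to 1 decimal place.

I − A =
  [   1.00    -0.05     0.00    -0.35]
  [  -0.10     0.60    -0.40     0.00]
  [  -0.20    -0.20     0.95    -0.20]
  [  -0.05    -0.10    -0.30     1.00]
Compute the cofactors C_ij = (−1)^(i+j)·(3×3 minor ij) of I−A; the adjugate is their transpose:
adj(I−A) = Cᵀ =
  [ 0.446000   0.098750   0.097000   0.175500]
  [ 0.173000   0.852375   0.403500   0.141250]
  [ 0.148000   0.234000   0.581000   0.168000]
  [ 0.084000   0.160375   0.219500   0.481250]
det(I−A) = Σ_j (I−A)_1j·C_1j = (1.00)(0.446000) + (-0.05)(0.173000) + (0.00)(0.148000) + (-0.35)(0.084000) = 0.40795
(I − A)⁻¹ = adj(I−A) / det(I−A) ≈
  [   1.0933     0.2421     0.2378     0.4302]
  [   0.4241     2.0894     0.9891     0.3462]
  [   0.3628     0.5736     1.4242     0.4118]
  [   0.2059     0.3931     0.5381     1.1797]
First solve x = (I − A)⁻¹ d = adj(I−A)·d / det(I−A); in particular x_1 = (0.446000·180 + 0.098750·170 + 0.097000·150 + 0.175500·240) / 0.40795 = 153.7375 / 0.40795 ≈ 376.854.
Intermediate flow from 2 to 1: z_21 = a_21 · x_1 = 0.10 × 153.7375 / 0.40795 = 15.37375 / 0.40795 ≈ 37.7.

z_21 = 37.7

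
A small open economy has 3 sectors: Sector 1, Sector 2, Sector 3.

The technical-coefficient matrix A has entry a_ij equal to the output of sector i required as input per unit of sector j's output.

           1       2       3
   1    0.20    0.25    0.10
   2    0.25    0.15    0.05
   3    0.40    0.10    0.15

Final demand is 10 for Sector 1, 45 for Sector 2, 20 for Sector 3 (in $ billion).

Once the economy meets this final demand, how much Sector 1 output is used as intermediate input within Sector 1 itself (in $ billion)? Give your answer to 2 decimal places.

I − A =
  [   0.80    -0.25    -0.10]
  [  -0.25     0.85    -0.05]
  [  -0.40    -0.10     0.85]
Cofactors of I−A, C_ij = (−1)^(i+j)·(minor ij) (rows/columns in the sector order above):
  C_11 = (0.85)(0.85) − (-0.05)(-0.10) = 0.7175
  C_12 = −[(-0.25)(0.85) − (-0.05)(-0.40)] = 0.2325
  C_13 = (-0.25)(-0.10) − (0.85)(-0.40) = 0.3650
  C_21 = −[(-0.25)(0.85) − (-0.10)(-0.10)] = 0.2225
  C_22 = (0.80)(0.85) − (-0.10)(-0.40) = 0.6400
  C_23 = −[(0.80)(-0.10) − (-0.25)(-0.40)] = 0.1800
  C_31 = (-0.25)(-0.05) − (-0.10)(0.85) = 0.0975
  C_32 = −[(0.80)(-0.05) − (-0.10)(-0.25)] = 0.0650
  C_33 = (0.80)(0.85) − (-0.25)(-0.25) = 0.6175
det(I−A) = Σ_j (I−A)_1j·C_1j = (0.80)(0.7175) + (-0.25)(0.2325) + (-0.10)(0.3650) = 0.479375
adj(I−A) = Cᵀ =
  [ 0.7175   0.2225   0.0975]
  [ 0.2325   0.6400   0.0650]
  [ 0.3650   0.1800   0.6175]
(I − A)⁻¹ = adj(I−A) / det(I−A) ≈
  [   1.4967     0.4641     0.2034]
  [   0.4850     1.3351     0.1356]
  [   0.7614     0.3755     1.2881]
First solve x = (I − A)⁻¹ d = adj(I−A)·d / det(I−A); in particular x_1 = (0.7175·10 + 0.2225·45 + 0.0975·20) / 0.479375 = 19.1375 / 0.479375 ≈ 39.9218.
Intermediate flow from 1 to 1: z_11 = a_11 · x_1 = 0.20 × 19.1375 / 0.479375 = 3.8275 / 0.479375 ≈ 7.98.

z_11 = 7.98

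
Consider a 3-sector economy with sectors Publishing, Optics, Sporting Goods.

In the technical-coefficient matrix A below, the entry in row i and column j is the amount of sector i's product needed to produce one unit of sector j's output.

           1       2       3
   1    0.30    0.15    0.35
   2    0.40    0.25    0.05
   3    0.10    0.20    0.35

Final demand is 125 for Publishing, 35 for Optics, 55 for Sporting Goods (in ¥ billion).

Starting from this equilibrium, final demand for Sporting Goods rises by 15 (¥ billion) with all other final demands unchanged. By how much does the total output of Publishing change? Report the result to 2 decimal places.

Δx_1 = 16.86

I − A =
  [   0.70    -0.15    -0.35]
  [  -0.40     0.75    -0.05]
  [  -0.10    -0.20     0.65]
Cofactors of I−A, C_ij = (−1)^(i+j)·(minor ij) (rows/columns in the sector order above):
  C_11 = (0.75)(0.65) − (-0.05)(-0.20) = 0.4775
  C_12 = −[(-0.40)(0.65) − (-0.05)(-0.10)] = 0.2650
  C_13 = (-0.40)(-0.20) − (0.75)(-0.10) = 0.1550
  C_21 = −[(-0.15)(0.65) − (-0.35)(-0.20)] = 0.1675
  C_22 = (0.70)(0.65) − (-0.35)(-0.10) = 0.4200
  C_23 = −[(0.70)(-0.20) − (-0.15)(-0.10)] = 0.1550
  C_31 = (-0.15)(-0.05) − (-0.35)(0.75) = 0.2700
  C_32 = −[(0.70)(-0.05) − (-0.35)(-0.40)] = 0.1750
  C_33 = (0.70)(0.75) − (-0.15)(-0.40) = 0.4650
det(I−A) = Σ_j (I−A)_1j·C_1j = (0.70)(0.4775) + (-0.15)(0.2650) + (-0.35)(0.1550) = 0.24025
adj(I−A) = Cᵀ =
  [ 0.4775   0.1675   0.2700]
  [ 0.2650   0.4200   0.1750]
  [ 0.1550   0.1550   0.4650]
(I − A)⁻¹ = adj(I−A) / det(I−A) ≈
  [   1.9875     0.6972     1.1238]
  [   1.1030     1.7482     0.7284]
  [   0.6452     0.6452     1.9355]
Δx = (I − A)⁻¹ Δd with Δd having +15 in the Sporting Goods component and 0 elsewhere.
So Δx_1 = L_13 · (+15), where L_13 = adj(I−A)_13 / det(I−A) = 0.2700 / 0.24025.
Δx_1 = 0.2700 × (+15) / 0.24025 = 4.05 / 0.24025 ≈ 16.86.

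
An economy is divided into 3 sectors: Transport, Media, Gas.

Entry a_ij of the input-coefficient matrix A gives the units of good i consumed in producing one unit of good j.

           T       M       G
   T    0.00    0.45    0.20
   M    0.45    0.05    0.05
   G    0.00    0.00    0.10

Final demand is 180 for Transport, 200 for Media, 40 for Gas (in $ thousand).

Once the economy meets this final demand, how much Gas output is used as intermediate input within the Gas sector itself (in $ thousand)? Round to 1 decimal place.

z_GG = 4.4

I − A =
  [   1.00    -0.45    -0.20]
  [  -0.45     0.95    -0.05]
  [   0.00     0.00     0.90]
Cofactors of I−A, C_ij = (−1)^(i+j)·(minor ij) (rows/columns in the sector order above):
  C_11 = (0.95)(0.90) − (-0.05)(0.00) = 0.8550
  C_12 = −[(-0.45)(0.90) − (-0.05)(0.00)] = 0.4050
  C_13 = (-0.45)(0.00) − (0.95)(0.00) = 0.0000
  C_21 = −[(-0.45)(0.90) − (-0.20)(0.00)] = 0.4050
  C_22 = (1.00)(0.90) − (-0.20)(0.00) = 0.9000
  C_23 = −[(1.00)(0.00) − (-0.45)(0.00)] = 0.0000
  C_31 = (-0.45)(-0.05) − (-0.20)(0.95) = 0.2125
  C_32 = −[(1.00)(-0.05) − (-0.20)(-0.45)] = 0.1400
  C_33 = (1.00)(0.95) − (-0.45)(-0.45) = 0.7475
det(I−A) = Σ_j (I−A)_1j·C_1j = (1.00)(0.8550) + (-0.45)(0.4050) + (-0.20)(0.0000) = 0.67275
adj(I−A) = Cᵀ =
  [ 0.8550   0.4050   0.2125]
  [ 0.4050   0.9000   0.1400]
  [ 0.0000   0.0000   0.7475]
(I − A)⁻¹ = adj(I−A) / det(I−A) ≈
  [   1.2709     0.6020     0.3159]
  [   0.6020     1.3378     0.2081]
  [   0.0000     0.0000     1.1111]
First solve x = (I − A)⁻¹ d = adj(I−A)·d / det(I−A); in particular x_G = (0.0000·180 + 0.0000·200 + 0.7475·40) / 0.67275 = 29.90 / 0.67275 ≈ 44.444.
Intermediate flow from G to G: z_GG = a_GG · x_G = 0.10 × 29.90 / 0.67275 = 2.99 / 0.67275 ≈ 4.4.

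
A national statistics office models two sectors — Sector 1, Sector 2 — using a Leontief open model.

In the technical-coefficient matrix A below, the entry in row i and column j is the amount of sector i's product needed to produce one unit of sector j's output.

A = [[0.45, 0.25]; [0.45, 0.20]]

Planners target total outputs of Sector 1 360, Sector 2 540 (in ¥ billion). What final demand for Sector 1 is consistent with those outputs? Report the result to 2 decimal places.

I − A =
  [   0.55    -0.25]
  [  -0.45     0.80]
d = (I − A) x:
  d_1 = (+0.55)·360 + (-0.25)·540 = 63.00
  d_2 = (-0.45)·360 + (+0.80)·540 = 270.00

d_1 = 63.00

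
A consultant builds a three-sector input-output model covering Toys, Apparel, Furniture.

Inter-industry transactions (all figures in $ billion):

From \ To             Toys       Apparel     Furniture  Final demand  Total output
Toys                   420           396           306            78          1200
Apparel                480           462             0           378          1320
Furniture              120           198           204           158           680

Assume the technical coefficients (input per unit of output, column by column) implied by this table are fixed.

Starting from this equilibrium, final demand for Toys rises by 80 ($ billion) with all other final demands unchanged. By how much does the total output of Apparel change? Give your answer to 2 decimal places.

Technical coefficients a_ij = z_ij / X_j:
  a_TT = 420/1200 = 0.35, a_AT = 480/1200 = 0.40, a_FT = 120/1200 = 0.10
  a_TA = 396/1320 = 0.30, a_AA = 462/1320 = 0.35, a_FA = 198/1320 = 0.15
  a_TF = 306/680 = 0.45, a_AF = 0/680 = 0.00, a_FF = 204/680 = 0.30
I − A =
  [   0.65    -0.30    -0.45]
  [  -0.40     0.65     0.00]
  [  -0.10    -0.15     0.70]
Cofactors of I−A, C_ij = (−1)^(i+j)·(minor ij) (rows/columns in the sector order above):
  C_11 = (0.65)(0.70) − (0.00)(-0.15) = 0.4550
  C_12 = −[(-0.40)(0.70) − (0.00)(-0.10)] = 0.2800
  C_13 = (-0.40)(-0.15) − (0.65)(-0.10) = 0.1250
  C_21 = −[(-0.30)(0.70) − (-0.45)(-0.15)] = 0.2775
  C_22 = (0.65)(0.70) − (-0.45)(-0.10) = 0.4100
  C_23 = −[(0.65)(-0.15) − (-0.30)(-0.10)] = 0.1275
  C_31 = (-0.30)(0.00) − (-0.45)(0.65) = 0.2925
  C_32 = −[(0.65)(0.00) − (-0.45)(-0.40)] = 0.1800
  C_33 = (0.65)(0.65) − (-0.30)(-0.40) = 0.3025
det(I−A) = Σ_j (I−A)_1j·C_1j = (0.65)(0.4550) + (-0.30)(0.2800) + (-0.45)(0.1250) = 0.1555
adj(I−A) = Cᵀ =
  [ 0.4550   0.2775   0.2925]
  [ 0.2800   0.4100   0.1800]
  [ 0.1250   0.1275   0.3025]
(I − A)⁻¹ = adj(I−A) / det(I−A) ≈
  [   2.9260     1.7846     1.8810]
  [   1.8006     2.6367     1.1576]
  [   0.8039     0.8199     1.9453]
Δx = (I − A)⁻¹ Δd with Δd having +80 in the Toys component and 0 elsewhere.
So Δx_A = L_AT · (+80), where L_AT = adj(I−A)_AT / det(I−A) = 0.2800 / 0.1555.
Δx_A = 0.2800 × (+80) / 0.1555 = 22.40 / 0.1555 ≈ 144.05.

Δx_A = 144.05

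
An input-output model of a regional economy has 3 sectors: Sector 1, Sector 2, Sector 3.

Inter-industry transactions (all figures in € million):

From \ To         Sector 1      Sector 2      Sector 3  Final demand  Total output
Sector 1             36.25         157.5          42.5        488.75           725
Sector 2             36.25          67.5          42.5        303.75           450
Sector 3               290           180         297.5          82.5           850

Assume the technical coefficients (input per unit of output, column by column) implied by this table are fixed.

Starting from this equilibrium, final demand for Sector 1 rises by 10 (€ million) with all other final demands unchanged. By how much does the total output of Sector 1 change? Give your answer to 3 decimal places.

Technical coefficients a_ij = z_ij / X_j:
  a_11 = 36.25/725 = 0.05, a_21 = 36.25/725 = 0.05, a_31 = 290/725 = 0.40
  a_12 = 157.5/450 = 0.35, a_22 = 67.5/450 = 0.15, a_32 = 180/450 = 0.40
  a_13 = 42.5/850 = 0.05, a_23 = 42.5/850 = 0.05, a_33 = 297.5/850 = 0.35
I − A =
  [   0.95    -0.35    -0.05]
  [  -0.05     0.85    -0.05]
  [  -0.40    -0.40     0.65]
Cofactors of I−A, C_ij = (−1)^(i+j)·(minor ij) (rows/columns in the sector order above):
  C_11 = (0.85)(0.65) − (-0.05)(-0.40) = 0.5325
  C_12 = −[(-0.05)(0.65) − (-0.05)(-0.40)] = 0.0525
  C_13 = (-0.05)(-0.40) − (0.85)(-0.40) = 0.3600
  C_21 = −[(-0.35)(0.65) − (-0.05)(-0.40)] = 0.2475
  C_22 = (0.95)(0.65) − (-0.05)(-0.40) = 0.5975
  C_23 = −[(0.95)(-0.40) − (-0.35)(-0.40)] = 0.5200
  C_31 = (-0.35)(-0.05) − (-0.05)(0.85) = 0.0600
  C_32 = −[(0.95)(-0.05) − (-0.05)(-0.05)] = 0.0500
  C_33 = (0.95)(0.85) − (-0.35)(-0.05) = 0.7900
det(I−A) = Σ_j (I−A)_1j·C_1j = (0.95)(0.5325) + (-0.35)(0.0525) + (-0.05)(0.3600) = 0.4695
adj(I−A) = Cᵀ =
  [ 0.5325   0.2475   0.0600]
  [ 0.0525   0.5975   0.0500]
  [ 0.3600   0.5200   0.7900]
(I − A)⁻¹ = adj(I−A) / det(I−A) ≈
  [   1.1342     0.5272     0.1278]
  [   0.1118     1.2726     0.1065]
  [   0.7668     1.1076     1.6826]
Δx = (I − A)⁻¹ Δd with Δd having +10 in the Sector 1 component and 0 elsewhere.
So Δx_1 = L_11 · (+10), where L_11 = adj(I−A)_11 / det(I−A) = 0.5325 / 0.4695.
Δx_1 = 0.5325 × (+10) / 0.4695 = 5.325 / 0.4695 ≈ 11.342.

Δx_1 = 11.342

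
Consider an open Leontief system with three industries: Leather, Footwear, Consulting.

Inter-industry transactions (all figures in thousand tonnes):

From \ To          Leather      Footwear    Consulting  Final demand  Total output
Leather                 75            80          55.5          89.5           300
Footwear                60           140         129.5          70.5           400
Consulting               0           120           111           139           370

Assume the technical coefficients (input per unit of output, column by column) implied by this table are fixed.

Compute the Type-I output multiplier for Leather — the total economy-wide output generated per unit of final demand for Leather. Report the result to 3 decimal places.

m_L = 2.439

Technical coefficients a_ij = z_ij / X_j:
  a_LL = 75/300 = 0.25, a_FL = 60/300 = 0.20, a_CL = 0/300 = 0.00
  a_LF = 80/400 = 0.20, a_FF = 140/400 = 0.35, a_CF = 120/400 = 0.30
  a_LC = 55.5/370 = 0.15, a_FC = 129.5/370 = 0.35, a_CC = 111/370 = 0.30
I − A =
  [   0.75    -0.20    -0.15]
  [  -0.20     0.65    -0.35]
  [   0.00    -0.30     0.70]
Cofactors of I−A, C_ij = (−1)^(i+j)·(minor ij) (rows/columns in the sector order above):
  C_11 = (0.65)(0.70) − (-0.35)(-0.30) = 0.3500
  C_12 = −[(-0.20)(0.70) − (-0.35)(0.00)] = 0.1400
  C_13 = (-0.20)(-0.30) − (0.65)(0.00) = 0.0600
  C_21 = −[(-0.20)(0.70) − (-0.15)(-0.30)] = 0.1850
  C_22 = (0.75)(0.70) − (-0.15)(0.00) = 0.5250
  C_23 = −[(0.75)(-0.30) − (-0.20)(0.00)] = 0.2250
  C_31 = (-0.20)(-0.35) − (-0.15)(0.65) = 0.1675
  C_32 = −[(0.75)(-0.35) − (-0.15)(-0.20)] = 0.2925
  C_33 = (0.75)(0.65) − (-0.20)(-0.20) = 0.4475
det(I−A) = Σ_j (I−A)_1j·C_1j = (0.75)(0.3500) + (-0.20)(0.1400) + (-0.15)(0.0600) = 0.2255
adj(I−A) = Cᵀ =
  [ 0.3500   0.1850   0.1675]
  [ 0.1400   0.5250   0.2925]
  [ 0.0600   0.2250   0.4475]
(I − A)⁻¹ = adj(I−A) / det(I−A) ≈
  [   1.5521     0.8204     0.7428]
  [   0.6208     2.3282     1.2971]
  [   0.2661     0.9978     1.9845]
The output multiplier for sector j is the column-j sum of the Leontief inverse (I − A)⁻¹ = adj(I−A) / det(I−A).
Column L of adj(I−A): (0.3500, 0.1400, 0.0600); det(I−A) = 0.2255.
m_L = (0.3500 + 0.1400 + 0.0600) / 0.2255 = 0.55 / 0.2255 ≈ 2.439.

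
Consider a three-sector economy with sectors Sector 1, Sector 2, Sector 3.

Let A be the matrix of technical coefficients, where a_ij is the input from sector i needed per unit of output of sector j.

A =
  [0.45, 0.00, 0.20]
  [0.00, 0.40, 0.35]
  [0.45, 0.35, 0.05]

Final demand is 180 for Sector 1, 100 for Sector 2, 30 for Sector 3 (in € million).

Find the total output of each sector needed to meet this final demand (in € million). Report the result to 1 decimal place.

I − A =
  [   0.55     0.00    -0.20]
  [   0.00     0.60    -0.35]
  [  -0.45    -0.35     0.95]
Cofactors of I−A, C_ij = (−1)^(i+j)·(minor ij) (rows/columns in the sector order above):
  C_11 = (0.60)(0.95) − (-0.35)(-0.35) = 0.4475
  C_12 = −[(0.00)(0.95) − (-0.35)(-0.45)] = 0.1575
  C_13 = (0.00)(-0.35) − (0.60)(-0.45) = 0.2700
  C_21 = −[(0.00)(0.95) − (-0.20)(-0.35)] = 0.0700
  C_22 = (0.55)(0.95) − (-0.20)(-0.45) = 0.4325
  C_23 = −[(0.55)(-0.35) − (0.00)(-0.45)] = 0.1925
  C_31 = (0.00)(-0.35) − (-0.20)(0.60) = 0.1200
  C_32 = −[(0.55)(-0.35) − (-0.20)(0.00)] = 0.1925
  C_33 = (0.55)(0.60) − (0.00)(0.00) = 0.3300
det(I−A) = Σ_j (I−A)_1j·C_1j = (0.55)(0.4475) + (0.00)(0.1575) + (-0.20)(0.2700) = 0.192125
adj(I−A) = Cᵀ =
  [ 0.4475   0.0700   0.1200]
  [ 0.1575   0.4325   0.1925]
  [ 0.2700   0.1925   0.3300]
(I − A)⁻¹ = adj(I−A) / det(I−A) ≈
  [   2.3292     0.3643     0.6246]
  [   0.8198     2.2511     1.0020]
  [   1.4053     1.0020     1.7176]
x = (I − A)⁻¹ d = adj(I−A)·d / det(I−A), with det(I−A) = 0.192125:
  x_1 = (0.4475·180 + 0.0700·100 + 0.1200·30) / 0.192125 = 91.15 / 0.192125 ≈ 474.4
  x_2 = (0.1575·180 + 0.4325·100 + 0.1925·30) / 0.192125 = 77.375 / 0.192125 ≈ 402.7
  x_3 = (0.2700·180 + 0.1925·100 + 0.3300·30) / 0.192125 = 77.75 / 0.192125 ≈ 404.7

x_1 = 474.4, x_2 = 402.7, x_3 = 404.7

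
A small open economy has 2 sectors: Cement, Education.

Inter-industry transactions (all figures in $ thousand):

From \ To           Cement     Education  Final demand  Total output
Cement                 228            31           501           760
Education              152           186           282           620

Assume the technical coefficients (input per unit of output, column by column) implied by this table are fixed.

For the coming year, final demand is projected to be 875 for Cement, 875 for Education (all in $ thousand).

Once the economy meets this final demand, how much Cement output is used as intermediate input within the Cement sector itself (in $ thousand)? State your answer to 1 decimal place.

Technical coefficients a_ij = z_ij / X_j:
  a_CC = 228/760 = 0.30, a_EC = 152/760 = 0.20
  a_CE = 31/620 = 0.05, a_EE = 186/620 = 0.30
I − A =
  [   0.70    -0.05]
  [  -0.20     0.70]
det(I−A) = (0.70)(0.70) − (-0.05)(-0.20) = 0.4800
adj(I−A) = [[0.70, 0.05], [0.20, 0.70]]
(I − A)⁻¹ = adj(I−A) / det(I−A) ≈
  [   1.4583     0.1042]
  [   0.4167     1.4583]
First solve x = (I − A)⁻¹ d = adj(I−A)·d / det(I−A); in particular x_C = (0.70·875 + 0.05·875) / 0.4800 = 656.25 / 0.4800 ≈ 1367.188.
Intermediate flow from C to C: z_CC = a_CC · x_C = 0.30 × 656.25 / 0.4800 = 196.875 / 0.4800 ≈ 410.2.

z_CC = 410.2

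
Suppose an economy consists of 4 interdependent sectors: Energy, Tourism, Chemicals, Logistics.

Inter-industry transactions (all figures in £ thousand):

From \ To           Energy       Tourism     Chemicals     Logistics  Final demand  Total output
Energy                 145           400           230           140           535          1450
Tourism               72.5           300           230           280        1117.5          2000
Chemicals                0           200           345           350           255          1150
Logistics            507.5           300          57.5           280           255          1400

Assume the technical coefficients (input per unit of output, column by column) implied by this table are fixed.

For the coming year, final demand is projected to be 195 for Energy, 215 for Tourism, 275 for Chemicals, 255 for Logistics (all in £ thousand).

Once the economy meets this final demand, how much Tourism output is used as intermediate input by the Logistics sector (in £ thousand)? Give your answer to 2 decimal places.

Technical coefficients a_ij = z_ij / X_j:
  a_11 = 145/1450 = 0.10, a_21 = 72.5/1450 = 0.05, a_31 = 0/1450 = 0.00, a_41 = 507.5/1450 = 0.35
  a_12 = 400/2000 = 0.20, a_22 = 300/2000 = 0.15, a_32 = 200/2000 = 0.10, a_42 = 300/2000 = 0.15
  a_13 = 230/1150 = 0.20, a_23 = 230/1150 = 0.20, a_33 = 345/1150 = 0.30, a_43 = 57.5/1150 = 0.05
  a_14 = 140/1400 = 0.10, a_24 = 280/1400 = 0.20, a_34 = 350/1400 = 0.25, a_44 = 280/1400 = 0.20
I − A =
  [   0.90    -0.20    -0.20    -0.10]
  [  -0.05     0.85    -0.20    -0.20]
  [   0.00    -0.10     0.70    -0.25]
  [  -0.35    -0.15    -0.05     0.80]
Compute the cofactors C_ij = (−1)^(i+j)·(3×3 minor ij) of I−A; the adjugate is their transpose:
adj(I−A) = Cᵀ =
  [ 0.419875   0.144000   0.171250   0.142000]
  [ 0.093875   0.450750   0.168250   0.177000]
  [ 0.087250   0.119750   0.532500   0.207250]
  [ 0.206750   0.155000   0.139750   0.509500]
det(I−A) = Σ_j (I−A)_1j·C_1j = (0.90)(0.419875) + (-0.20)(0.093875) + (-0.20)(0.087250) + (-0.10)(0.206750) = 0.3209875
(I − A)⁻¹ = adj(I−A) / det(I−A) ≈
  [   1.3081     0.4486     0.5335     0.4424]
  [   0.2925     1.4043     0.5242     0.5514]
  [   0.2718     0.3731     1.6589     0.6457]
  [   0.6441     0.4829     0.4354     1.5873]
First solve x = (I − A)⁻¹ d = adj(I−A)·d / det(I−A); in particular x_4 = (0.206750·195 + 0.155000·215 + 0.139750·275 + 0.509500·255) / 0.3209875 = 241.995 / 0.3209875 ≈ 753.9079.
Intermediate flow from 2 to 4: z_24 = a_24 · x_4 = 0.20 × 241.995 / 0.3209875 = 48.399 / 0.3209875 ≈ 150.78.

z_24 = 150.78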